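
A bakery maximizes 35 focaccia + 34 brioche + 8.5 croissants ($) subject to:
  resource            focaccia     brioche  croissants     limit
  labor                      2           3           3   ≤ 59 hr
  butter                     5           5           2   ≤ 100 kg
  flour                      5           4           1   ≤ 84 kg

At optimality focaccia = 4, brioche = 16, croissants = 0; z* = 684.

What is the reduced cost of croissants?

-4.5

Check each constraint at x*: labor 56/59 (slack 3); butter 100/100 (tight); flour 84/84 (tight).
Slack constraints have shadow price 0 (complementary slackness).
Dual feasibility on the basic columns requires 5·y_butter + 5·y_flour = 35, 5·y_butter + 4·y_flour = 34.
→ y_butter = 6 and y_flour = 1.
Reduced cost of croissants: c₃ − yᵀa₃ = 8.5 − (6·2 + 1·1) = 8.5 − 13 = -4.5.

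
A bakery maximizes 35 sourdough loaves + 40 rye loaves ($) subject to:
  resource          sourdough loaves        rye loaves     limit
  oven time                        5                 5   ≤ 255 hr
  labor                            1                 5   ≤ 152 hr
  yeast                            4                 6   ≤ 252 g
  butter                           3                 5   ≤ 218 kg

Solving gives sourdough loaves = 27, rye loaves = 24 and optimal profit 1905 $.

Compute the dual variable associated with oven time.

5

At the optimum: oven time uses 255 of 255 (binding); labor uses 147 of 152 (slack = 5); yeast uses 252 of 252 (binding); butter uses 201 of 218 (slack = 17).
Since labor, butter are not tight, their duals are 0.
From A_Bᵀ y = c: 5·y_oven time + 4·y_yeast = 35; 5·y_oven time + 6·y_yeast = 40.
This yields shadow prices y_oven time = 5, y_yeast = 2.5.
Shadow price of oven time = 5.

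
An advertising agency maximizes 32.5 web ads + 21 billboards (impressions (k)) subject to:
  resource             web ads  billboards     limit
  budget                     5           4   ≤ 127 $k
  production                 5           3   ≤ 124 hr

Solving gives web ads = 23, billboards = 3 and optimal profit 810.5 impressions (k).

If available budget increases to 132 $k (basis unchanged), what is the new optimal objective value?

Both budget and production are binding at x*.
The binding rows give the dual system: 5·y_budget + 5·y_production = 32.5 and 4·y_budget + 3·y_production = 21.
This yields shadow prices y_budget = 1.5, y_production = 5.
Δz = y_budget·Δb = 1.5 × (5) = 7.5, so new z* = 810.5 + 7.5 = 818.

818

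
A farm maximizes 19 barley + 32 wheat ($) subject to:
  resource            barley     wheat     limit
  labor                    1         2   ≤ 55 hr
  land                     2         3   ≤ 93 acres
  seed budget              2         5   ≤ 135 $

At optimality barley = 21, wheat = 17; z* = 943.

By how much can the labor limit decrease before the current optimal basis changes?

Binding constraints: labor, land. The basis is B = [[1,2],[2,3]] with det -1.
Per unit decrease in labor, x* moves by d = (3, -2).
The basis stays optimal until wheat reaches 0; allowable decrease = 8.5 hr.

8.5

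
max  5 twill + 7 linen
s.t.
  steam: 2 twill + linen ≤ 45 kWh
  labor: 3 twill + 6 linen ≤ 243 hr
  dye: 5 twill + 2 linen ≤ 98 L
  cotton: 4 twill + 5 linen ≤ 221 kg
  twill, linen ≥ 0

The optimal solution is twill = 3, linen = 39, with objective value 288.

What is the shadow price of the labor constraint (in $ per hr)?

Binding: steam and labor. Non-binding: dye (5 unused), cotton (14 unused).
Since dye, cotton are not tight, their duals are 0.
From A_Bᵀ y = c: 2·y_steam + 3·y_labor = 5; 1·y_steam + 6·y_labor = 7.
This yields shadow prices y_steam = 1, y_labor = 1.
Shadow price of labor = 1.

1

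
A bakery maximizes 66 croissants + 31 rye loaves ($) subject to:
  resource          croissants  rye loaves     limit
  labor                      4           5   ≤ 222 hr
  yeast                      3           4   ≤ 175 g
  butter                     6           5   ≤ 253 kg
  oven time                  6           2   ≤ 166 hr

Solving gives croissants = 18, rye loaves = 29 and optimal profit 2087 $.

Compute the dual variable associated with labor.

0

Binding: butter and oven time. Non-binding: labor (5 unused), yeast (5 unused).
Slack constraints have shadow price 0 (complementary slackness).
From A_Bᵀ y = c: 6·y_butter + 6·y_oven time = 66; 5·y_butter + 2·y_oven time = 31.
→ y_butter = 3 and y_oven time = 8.
Shadow price of labor = 0.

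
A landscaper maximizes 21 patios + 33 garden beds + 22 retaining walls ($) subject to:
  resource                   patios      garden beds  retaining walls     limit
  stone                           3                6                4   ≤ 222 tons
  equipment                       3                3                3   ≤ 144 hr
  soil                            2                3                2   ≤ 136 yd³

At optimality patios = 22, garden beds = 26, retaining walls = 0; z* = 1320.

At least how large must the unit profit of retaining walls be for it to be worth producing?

25

At the optimum: stone uses 222 of 222 (binding); equipment uses 144 of 144 (binding); soil uses 122 of 136 (slack = 14).
By complementary slackness, y = 0 for the non-binding constraint.
Dual feasibility on the basic columns requires 3·y_stone + 3·y_equipment = 21, 6·y_stone + 3·y_equipment = 33.
→ y_stone = 4 and y_equipment = 3.
retaining walls enters the basis when its profit ≥ yᵀa₃ = 4·4 + 3·3 = 25.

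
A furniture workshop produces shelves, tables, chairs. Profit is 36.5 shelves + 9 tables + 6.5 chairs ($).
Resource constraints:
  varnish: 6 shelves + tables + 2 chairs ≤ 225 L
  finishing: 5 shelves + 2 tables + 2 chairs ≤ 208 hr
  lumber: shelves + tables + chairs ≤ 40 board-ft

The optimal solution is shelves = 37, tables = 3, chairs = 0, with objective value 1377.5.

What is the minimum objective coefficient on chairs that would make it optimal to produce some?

14.5

Check each constraint at x*: varnish 225/225 (tight); finishing 191/208 (slack 17); lumber 40/40 (tight).
Slack constraints have shadow price 0 (complementary slackness).
The binding rows give the dual system: 6·y_varnish + 1·y_lumber = 36.5 and 1·y_varnish + 1·y_lumber = 9.
This yields shadow prices y_varnish = 5.5, y_lumber = 3.5.
chairs enters the basis when its profit ≥ yᵀa₃ = 5.5·2 + 3.5·1 = 14.5.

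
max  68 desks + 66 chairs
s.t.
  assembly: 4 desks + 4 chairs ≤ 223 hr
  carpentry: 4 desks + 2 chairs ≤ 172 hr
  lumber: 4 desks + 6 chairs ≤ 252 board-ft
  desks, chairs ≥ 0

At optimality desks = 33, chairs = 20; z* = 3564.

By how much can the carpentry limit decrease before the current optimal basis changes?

Binding constraints: carpentry, lumber. The basis is B = [[4,2],[4,6]] with det 16.
Per unit decrease in carpentry, x* moves by d = (-0.375, 0.25).
The basis stays optimal until desks reaches 0; allowable decrease = 88 hr.

88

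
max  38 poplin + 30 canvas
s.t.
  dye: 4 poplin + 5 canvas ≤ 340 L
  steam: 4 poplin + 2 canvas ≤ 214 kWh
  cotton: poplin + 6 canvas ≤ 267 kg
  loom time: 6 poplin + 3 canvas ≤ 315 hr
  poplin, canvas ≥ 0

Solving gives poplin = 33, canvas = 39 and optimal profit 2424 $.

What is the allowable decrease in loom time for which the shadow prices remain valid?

Binding constraints: cotton, loom time. The basis is B = [[1,6],[6,3]] with det -33.
Per unit decrease in loom time, x* moves by d = (-0.1818, 0.0303).
The basis stays optimal until poplin reaches 0; allowable decrease = 181.5 hr.

181.5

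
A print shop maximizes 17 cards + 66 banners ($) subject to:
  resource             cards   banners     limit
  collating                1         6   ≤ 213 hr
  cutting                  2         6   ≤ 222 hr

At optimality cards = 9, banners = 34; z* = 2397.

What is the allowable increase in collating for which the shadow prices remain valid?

Binding constraints: collating, cutting. The basis is B = [[1,6],[2,6]] with det -6.
Per unit increase in collating, x* moves by d = (-1, 0.3333).
The basis stays optimal until cards reaches 0; allowable increase = 9 hr.

9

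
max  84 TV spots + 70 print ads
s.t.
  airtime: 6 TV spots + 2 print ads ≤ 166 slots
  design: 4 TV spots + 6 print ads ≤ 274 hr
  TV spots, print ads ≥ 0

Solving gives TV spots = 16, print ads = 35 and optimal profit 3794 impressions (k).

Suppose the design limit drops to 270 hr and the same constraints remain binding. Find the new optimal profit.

3758

Both airtime and design are binding at x*.
Dual feasibility on the basic columns requires 6·y_airtime + 4·y_design = 84, 2·y_airtime + 6·y_design = 70.
This yields shadow prices y_airtime = 8, y_design = 9.
Δz = y_design·Δb = 9 × (-4) = -36, so new z* = 3794 − 36 = 3758.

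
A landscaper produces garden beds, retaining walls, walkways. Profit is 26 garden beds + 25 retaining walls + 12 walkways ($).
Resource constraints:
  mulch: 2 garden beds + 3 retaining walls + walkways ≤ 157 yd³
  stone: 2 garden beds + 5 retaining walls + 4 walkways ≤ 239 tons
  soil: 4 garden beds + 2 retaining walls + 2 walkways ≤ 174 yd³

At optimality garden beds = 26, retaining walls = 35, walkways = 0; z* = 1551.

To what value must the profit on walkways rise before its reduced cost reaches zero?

13

At the optimum: mulch uses 157 of 157 (binding); stone uses 227 of 239 (slack = 12); soil uses 174 of 174 (binding).
Slack constraints have shadow price 0 (complementary slackness).
The binding rows give the dual system: 2·y_mulch + 4·y_soil = 26 and 3·y_mulch + 2·y_soil = 25.
This yields shadow prices y_mulch = 6, y_soil = 3.5.
walkways enters the basis when its profit ≥ yᵀa₃ = 6·1 + 3.5·2 = 13.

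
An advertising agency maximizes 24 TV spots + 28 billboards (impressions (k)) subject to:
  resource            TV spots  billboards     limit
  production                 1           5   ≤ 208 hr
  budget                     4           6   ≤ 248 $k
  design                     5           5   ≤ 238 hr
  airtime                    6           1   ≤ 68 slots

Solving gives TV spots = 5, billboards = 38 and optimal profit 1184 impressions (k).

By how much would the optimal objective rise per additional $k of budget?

4.5

At the optimum: production uses 195 of 208 (slack = 13); budget uses 248 of 248 (binding); design uses 215 of 238 (slack = 23); airtime uses 68 of 68 (binding).
By complementary slackness, y = 0 for the non-binding constraints.
From A_Bᵀ y = c: 4·y_budget + 6·y_airtime = 24; 6·y_budget + 1·y_airtime = 28.
This yields shadow prices y_budget = 4.5, y_airtime = 1.
Shadow price of budget = 4.5.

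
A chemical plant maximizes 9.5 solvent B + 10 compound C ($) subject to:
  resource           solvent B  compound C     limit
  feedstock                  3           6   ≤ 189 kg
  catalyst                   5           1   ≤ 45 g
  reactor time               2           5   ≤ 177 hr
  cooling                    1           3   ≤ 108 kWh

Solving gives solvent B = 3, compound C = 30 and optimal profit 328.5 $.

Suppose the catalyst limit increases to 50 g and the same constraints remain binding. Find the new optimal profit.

333.5

Check each constraint at x*: feedstock 189/189 (tight); catalyst 45/45 (tight); reactor time 156/177 (slack 21); cooling 93/108 (slack 15).
Since reactor time, cooling are not tight, their duals are 0.
From A_Bᵀ y = c: 3·y_feedstock + 5·y_catalyst = 9.5; 6·y_feedstock + 1·y_catalyst = 10.
This yields shadow prices y_feedstock = 1.5, y_catalyst = 1.
Δz = y_catalyst·Δb = 1 × (5) = 5, so new z* = 328.5 + 5 = 333.5.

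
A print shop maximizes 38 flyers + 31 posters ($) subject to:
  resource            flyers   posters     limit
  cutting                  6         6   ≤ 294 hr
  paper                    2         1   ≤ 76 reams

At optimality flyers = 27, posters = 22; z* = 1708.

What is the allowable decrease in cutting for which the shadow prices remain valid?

66

Binding constraints: cutting, paper. The basis is B = [[6,6],[2,1]] with det -6.
Per unit decrease in cutting, x* moves by d = (0.1667, -0.3333).
The basis stays optimal until posters reaches 0; allowable decrease = 66 hr.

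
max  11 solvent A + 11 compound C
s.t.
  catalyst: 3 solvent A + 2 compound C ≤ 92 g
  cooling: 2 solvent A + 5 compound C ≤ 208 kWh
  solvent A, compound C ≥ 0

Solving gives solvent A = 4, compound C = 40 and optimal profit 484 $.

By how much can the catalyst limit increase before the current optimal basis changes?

220

Binding constraints: catalyst, cooling. The basis is B = [[3,2],[2,5]] with det 11.
Per unit increase in catalyst, x* moves by d = (0.4545, -0.1818).
The basis stays optimal until compound C reaches 0; allowable increase = 220 g.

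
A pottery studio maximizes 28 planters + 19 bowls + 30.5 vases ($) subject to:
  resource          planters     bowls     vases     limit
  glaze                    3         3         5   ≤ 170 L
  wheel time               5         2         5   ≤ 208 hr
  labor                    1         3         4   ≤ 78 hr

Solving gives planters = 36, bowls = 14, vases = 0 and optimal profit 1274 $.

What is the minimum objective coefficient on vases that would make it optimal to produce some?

At the optimum: glaze uses 150 of 170 (slack = 20); wheel time uses 208 of 208 (binding); labor uses 78 of 78 (binding).
By complementary slackness, y = 0 for the non-binding constraint.
The binding rows give the dual system: 5·y_wheel time + 1·y_labor = 28 and 2·y_wheel time + 3·y_labor = 19.
Solving: y_wheel time = 5, y_labor = 3.
vases enters the basis when its profit ≥ yᵀa₃ = 5·5 + 3·4 = 37.

37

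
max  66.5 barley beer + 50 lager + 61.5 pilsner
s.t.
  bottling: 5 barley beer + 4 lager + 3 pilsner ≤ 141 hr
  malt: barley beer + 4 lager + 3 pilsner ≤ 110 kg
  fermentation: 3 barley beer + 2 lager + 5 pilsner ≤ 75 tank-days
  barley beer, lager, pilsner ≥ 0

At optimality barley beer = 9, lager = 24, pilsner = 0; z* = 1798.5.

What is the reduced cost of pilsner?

-4

Check each constraint at x*: bottling 141/141 (tight); malt 105/110 (slack 5); fermentation 75/75 (tight).
Since malt is not tight, its dual is 0.
Dual feasibility on the basic columns requires 5·y_bottling + 3·y_fermentation = 66.5, 4·y_bottling + 2·y_fermentation = 50.
→ y_bottling = 8.5 and y_fermentation = 8.
Reduced cost of pilsner: c₃ − yᵀa₃ = 61.5 − (8.5·3 + 8·5) = 61.5 − 65.5 = -4.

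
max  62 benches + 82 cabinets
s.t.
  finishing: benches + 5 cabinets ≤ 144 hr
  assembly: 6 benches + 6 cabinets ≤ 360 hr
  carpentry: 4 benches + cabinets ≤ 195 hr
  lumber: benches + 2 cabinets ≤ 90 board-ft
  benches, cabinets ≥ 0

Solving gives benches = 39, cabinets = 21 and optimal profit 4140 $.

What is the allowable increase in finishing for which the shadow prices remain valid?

36

Binding constraints: finishing, assembly. The basis is B = [[1,5],[6,6]] with det -24.
Per unit increase in finishing, x* moves by d = (-0.25, 0.25).
The basis stays optimal until lumber becomes binding; allowable increase = 36 hr.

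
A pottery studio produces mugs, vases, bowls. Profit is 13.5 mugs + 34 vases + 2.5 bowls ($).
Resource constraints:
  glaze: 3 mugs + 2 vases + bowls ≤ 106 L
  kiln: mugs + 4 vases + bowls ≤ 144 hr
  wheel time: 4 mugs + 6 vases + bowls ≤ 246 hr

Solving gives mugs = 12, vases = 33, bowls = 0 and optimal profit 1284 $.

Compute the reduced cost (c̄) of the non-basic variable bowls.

Binding: kiln and wheel time. Non-binding: glaze (4 unused).
By complementary slackness, y = 0 for the non-binding constraint.
Dual feasibility on the basic columns requires 1·y_kiln + 4·y_wheel time = 13.5, 4·y_kiln + 6·y_wheel time = 34.
Solving: y_kiln = 5.5, y_wheel time = 2.
Reduced cost of bowls: c₃ − yᵀa₃ = 2.5 − (5.5·1 + 2·1) = 2.5 − 7.5 = -5.

-5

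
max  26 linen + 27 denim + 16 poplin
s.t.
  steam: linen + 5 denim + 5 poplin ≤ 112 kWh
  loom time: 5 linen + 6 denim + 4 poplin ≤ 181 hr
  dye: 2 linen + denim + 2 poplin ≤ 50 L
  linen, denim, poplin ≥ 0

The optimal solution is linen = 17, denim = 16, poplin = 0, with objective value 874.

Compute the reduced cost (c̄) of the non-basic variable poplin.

Check each constraint at x*: steam 97/112 (slack 15); loom time 181/181 (tight); dye 50/50 (tight).
Since steam is not tight, its dual is 0.
The binding rows give the dual system: 5·y_loom time + 2·y_dye = 26 and 6·y_loom time + 1·y_dye = 27.
→ y_loom time = 4 and y_dye = 3.
Reduced cost of poplin: c₃ − yᵀa₃ = 16 − (4·4 + 3·2) = 16 − 22 = -6.

-6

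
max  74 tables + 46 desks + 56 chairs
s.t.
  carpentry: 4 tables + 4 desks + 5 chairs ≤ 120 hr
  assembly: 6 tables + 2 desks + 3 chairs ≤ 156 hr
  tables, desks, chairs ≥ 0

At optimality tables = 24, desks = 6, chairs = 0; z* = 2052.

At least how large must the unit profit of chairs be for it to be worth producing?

61

Both carpentry and assembly are binding at x*.
The binding rows give the dual system: 4·y_carpentry + 6·y_assembly = 74 and 4·y_carpentry + 2·y_assembly = 46.
→ y_carpentry = 8 and y_assembly = 7.
chairs enters the basis when its profit ≥ yᵀa₃ = 8·5 + 7·3 = 61.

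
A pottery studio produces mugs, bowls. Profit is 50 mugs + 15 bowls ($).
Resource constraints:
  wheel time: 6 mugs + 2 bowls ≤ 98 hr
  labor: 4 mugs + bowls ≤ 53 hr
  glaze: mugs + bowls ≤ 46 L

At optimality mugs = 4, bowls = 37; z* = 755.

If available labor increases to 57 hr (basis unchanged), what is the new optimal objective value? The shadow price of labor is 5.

775

Δb = 4, so new z* = 755 + (5)·(4) = 755 + 20 = 775.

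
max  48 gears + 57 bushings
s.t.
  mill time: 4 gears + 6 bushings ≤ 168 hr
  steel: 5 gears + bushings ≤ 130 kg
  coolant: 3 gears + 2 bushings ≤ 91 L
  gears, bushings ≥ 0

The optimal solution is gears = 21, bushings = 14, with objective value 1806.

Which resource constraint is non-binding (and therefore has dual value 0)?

steel

mill time: 168/168 (binding)
steel: 119/130 (slack 11)
coolant: 91/91 (binding)
By complementary slackness, a constraint with positive slack has shadow price 0 → steel.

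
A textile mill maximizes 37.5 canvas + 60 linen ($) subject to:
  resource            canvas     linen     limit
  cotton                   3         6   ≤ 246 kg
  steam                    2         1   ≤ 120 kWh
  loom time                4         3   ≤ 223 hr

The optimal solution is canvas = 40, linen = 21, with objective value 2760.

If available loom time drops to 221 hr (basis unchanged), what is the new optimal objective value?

At the optimum: cotton uses 246 of 246 (binding); steam uses 101 of 120 (slack = 19); loom time uses 223 of 223 (binding).
Slack constraints have shadow price 0 (complementary slackness).
The binding rows give the dual system: 3·y_cotton + 4·y_loom time = 37.5 and 6·y_cotton + 3·y_loom time = 60.
This yields shadow prices y_cotton = 8.5, y_loom time = 3.
Δz = y_loom time·Δb = 3 × (-2) = -6, so new z* = 2760 − 6 = 2754.

2754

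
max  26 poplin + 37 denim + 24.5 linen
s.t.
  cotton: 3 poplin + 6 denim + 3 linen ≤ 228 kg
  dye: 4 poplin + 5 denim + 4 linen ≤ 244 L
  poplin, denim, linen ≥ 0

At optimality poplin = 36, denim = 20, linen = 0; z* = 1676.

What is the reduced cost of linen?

Check each constraint at x*: cotton 228/228 (tight); dye 244/244 (tight).
Dual feasibility on the basic columns requires 3·y_cotton + 4·y_dye = 26, 6·y_cotton + 5·y_dye = 37.
Solving: y_cotton = 2, y_dye = 5.
Reduced cost of linen: c₃ − yᵀa₃ = 24.5 − (2·3 + 5·4) = 24.5 − 26 = -1.5.

-1.5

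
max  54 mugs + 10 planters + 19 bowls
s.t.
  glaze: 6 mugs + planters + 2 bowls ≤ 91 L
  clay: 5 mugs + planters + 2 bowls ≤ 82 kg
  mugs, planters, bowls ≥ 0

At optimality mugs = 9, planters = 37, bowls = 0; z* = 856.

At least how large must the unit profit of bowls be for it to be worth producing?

20

Check each constraint at x*: glaze 91/91 (tight); clay 82/82 (tight).
The binding rows give the dual system: 6·y_glaze + 5·y_clay = 54 and 1·y_glaze + 1·y_clay = 10.
→ y_glaze = 4 and y_clay = 6.
bowls enters the basis when its profit ≥ yᵀa₃ = 4·2 + 6·2 = 20.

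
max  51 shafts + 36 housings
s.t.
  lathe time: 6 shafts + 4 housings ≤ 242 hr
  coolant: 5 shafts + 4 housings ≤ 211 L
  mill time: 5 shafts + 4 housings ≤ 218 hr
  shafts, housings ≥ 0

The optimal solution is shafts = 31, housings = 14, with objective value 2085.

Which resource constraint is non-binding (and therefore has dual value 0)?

mill time

lathe time: 242/242 (binding)
coolant: 211/211 (binding)
mill time: 211/218 (slack 7)
By complementary slackness, a constraint with positive slack has shadow price 0 → mill time.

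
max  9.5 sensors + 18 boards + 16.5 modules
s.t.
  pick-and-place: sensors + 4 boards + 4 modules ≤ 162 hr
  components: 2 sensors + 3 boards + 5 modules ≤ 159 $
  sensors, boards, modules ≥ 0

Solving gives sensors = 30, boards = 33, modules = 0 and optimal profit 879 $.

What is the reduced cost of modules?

-9.5

At the optimum: pick-and-place uses 162 of 162 (binding); components uses 159 of 159 (binding).
From A_Bᵀ y = c: 1·y_pick-and-place + 2·y_components = 9.5; 4·y_pick-and-place + 3·y_components = 18.
→ y_pick-and-place = 1.5 and y_components = 4.
Reduced cost of modules: c₃ − yᵀa₃ = 16.5 − (1.5·4 + 4·5) = 16.5 − 26 = -9.5.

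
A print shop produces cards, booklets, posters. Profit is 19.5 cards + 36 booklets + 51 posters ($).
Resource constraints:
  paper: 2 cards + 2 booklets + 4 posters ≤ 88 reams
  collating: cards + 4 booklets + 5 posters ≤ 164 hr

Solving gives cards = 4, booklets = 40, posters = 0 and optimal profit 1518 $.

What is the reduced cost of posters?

Check each constraint at x*: paper 88/88 (tight); collating 164/164 (tight).
Dual feasibility on the basic columns requires 2·y_paper + 1·y_collating = 19.5, 2·y_paper + 4·y_collating = 36.
This yields shadow prices y_paper = 7, y_collating = 5.5.
Reduced cost of posters: c₃ − yᵀa₃ = 51 − (7·4 + 5.5·5) = 51 − 55.5 = -4.5.

-4.5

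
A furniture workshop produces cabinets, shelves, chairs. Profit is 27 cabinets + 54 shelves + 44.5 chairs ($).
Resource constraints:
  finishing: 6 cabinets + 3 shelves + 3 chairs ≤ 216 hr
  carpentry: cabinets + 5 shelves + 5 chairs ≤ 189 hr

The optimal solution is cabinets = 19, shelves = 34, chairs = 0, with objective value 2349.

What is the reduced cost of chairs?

-9.5

Both finishing and carpentry are binding at x*.
The binding rows give the dual system: 6·y_finishing + 1·y_carpentry = 27 and 3·y_finishing + 5·y_carpentry = 54.
→ y_finishing = 3 and y_carpentry = 9.
Reduced cost of chairs: c₃ − yᵀa₃ = 44.5 − (3·3 + 9·5) = 44.5 − 54 = -9.5.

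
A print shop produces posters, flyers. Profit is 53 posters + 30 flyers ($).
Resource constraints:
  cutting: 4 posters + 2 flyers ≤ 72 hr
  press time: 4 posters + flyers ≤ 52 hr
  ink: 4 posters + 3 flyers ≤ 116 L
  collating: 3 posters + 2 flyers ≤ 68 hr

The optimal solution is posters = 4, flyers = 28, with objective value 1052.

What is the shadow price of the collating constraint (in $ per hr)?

7

Check each constraint at x*: cutting 72/72 (tight); press time 44/52 (slack 8); ink 100/116 (slack 16); collating 68/68 (tight).
Since press time, ink are not tight, their duals are 0.
The binding rows give the dual system: 4·y_cutting + 3·y_collating = 53 and 2·y_cutting + 2·y_collating = 30.
This yields shadow prices y_cutting = 8, y_collating = 7.
Shadow price of collating = 7.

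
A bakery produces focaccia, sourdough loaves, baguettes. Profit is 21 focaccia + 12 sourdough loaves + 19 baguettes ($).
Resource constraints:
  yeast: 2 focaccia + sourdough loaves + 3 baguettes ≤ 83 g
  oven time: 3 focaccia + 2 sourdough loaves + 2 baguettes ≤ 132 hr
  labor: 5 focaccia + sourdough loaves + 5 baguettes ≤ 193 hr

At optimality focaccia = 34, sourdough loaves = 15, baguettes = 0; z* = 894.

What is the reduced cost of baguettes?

At the optimum: yeast uses 83 of 83 (binding); oven time uses 132 of 132 (binding); labor uses 185 of 193 (slack = 8).
Since labor is not tight, its dual is 0.
From A_Bᵀ y = c: 2·y_yeast + 3·y_oven time = 21; 1·y_yeast + 2·y_oven time = 12.
→ y_yeast = 6 and y_oven time = 3.
Reduced cost of baguettes: c₃ − yᵀa₃ = 19 − (6·3 + 3·2) = 19 − 24 = -5.

-5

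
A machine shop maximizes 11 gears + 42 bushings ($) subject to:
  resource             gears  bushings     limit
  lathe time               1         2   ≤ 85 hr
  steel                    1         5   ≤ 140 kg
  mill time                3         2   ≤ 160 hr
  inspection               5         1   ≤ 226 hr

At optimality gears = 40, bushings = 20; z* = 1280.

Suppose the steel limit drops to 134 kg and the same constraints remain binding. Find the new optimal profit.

1232

Binding: steel and mill time. Non-binding: lathe time (5 unused), inspection (6 unused).
By complementary slackness, y = 0 for the non-binding constraints.
The binding rows give the dual system: 1·y_steel + 3·y_mill time = 11 and 5·y_steel + 2·y_mill time = 42.
→ y_steel = 8 and y_mill time = 1.
Δz = y_steel·Δb = 8 × (-6) = -48, so new z* = 1280 − 48 = 1232.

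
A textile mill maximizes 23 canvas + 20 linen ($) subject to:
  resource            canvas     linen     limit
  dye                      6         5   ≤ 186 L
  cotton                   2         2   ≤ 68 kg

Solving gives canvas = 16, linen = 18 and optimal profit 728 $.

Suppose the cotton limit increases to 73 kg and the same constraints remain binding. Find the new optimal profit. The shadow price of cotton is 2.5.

Δb = 5, so new z* = 728 + (2.5)·(5) = 728 + 12.5 = 740.5.

740.5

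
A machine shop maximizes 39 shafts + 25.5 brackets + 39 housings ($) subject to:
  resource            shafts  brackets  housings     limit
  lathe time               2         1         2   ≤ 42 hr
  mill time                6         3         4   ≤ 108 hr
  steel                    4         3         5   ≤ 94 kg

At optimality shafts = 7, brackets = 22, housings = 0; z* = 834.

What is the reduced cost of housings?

-1

Binding: mill time and steel. Non-binding: lathe time (6 unused).
Since lathe time is not tight, its dual is 0.
From A_Bᵀ y = c: 6·y_mill time + 4·y_steel = 39; 3·y_mill time + 3·y_steel = 25.5.
Solving: y_mill time = 2.5, y_steel = 6.
Reduced cost of housings: c₃ − yᵀa₃ = 39 − (2.5·4 + 6·5) = 39 − 40 = -1.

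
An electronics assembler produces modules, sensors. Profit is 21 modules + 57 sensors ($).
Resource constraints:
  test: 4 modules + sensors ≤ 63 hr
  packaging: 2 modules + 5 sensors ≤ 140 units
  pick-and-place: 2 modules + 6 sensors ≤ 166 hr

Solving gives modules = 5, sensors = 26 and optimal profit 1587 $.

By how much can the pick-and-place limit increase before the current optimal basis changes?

2

Binding constraints: packaging, pick-and-place. The basis is B = [[2,5],[2,6]] with det 2.
Per unit increase in pick-and-place, x* moves by d = (-2.5, 1).
The basis stays optimal until modules reaches 0; allowable increase = 2 hr.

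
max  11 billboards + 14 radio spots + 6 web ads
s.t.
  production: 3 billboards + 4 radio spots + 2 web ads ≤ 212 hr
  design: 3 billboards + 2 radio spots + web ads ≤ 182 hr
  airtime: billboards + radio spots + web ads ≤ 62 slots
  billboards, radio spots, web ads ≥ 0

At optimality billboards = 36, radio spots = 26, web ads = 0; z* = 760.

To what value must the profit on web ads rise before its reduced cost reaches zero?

8

Check each constraint at x*: production 212/212 (tight); design 160/182 (slack 22); airtime 62/62 (tight).
Slack constraints have shadow price 0 (complementary slackness).
From A_Bᵀ y = c: 3·y_production + 1·y_airtime = 11; 4·y_production + 1·y_airtime = 14.
→ y_production = 3 and y_airtime = 2.
web ads enters the basis when its profit ≥ yᵀa₃ = 3·2 + 2·1 = 8.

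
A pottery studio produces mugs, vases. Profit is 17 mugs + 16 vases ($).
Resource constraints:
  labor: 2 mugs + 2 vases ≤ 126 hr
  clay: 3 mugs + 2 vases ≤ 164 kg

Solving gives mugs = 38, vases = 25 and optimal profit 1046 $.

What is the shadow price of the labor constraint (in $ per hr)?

Check each constraint at x*: labor 126/126 (tight); clay 164/164 (tight).
From A_Bᵀ y = c: 2·y_labor + 3·y_clay = 17; 2·y_labor + 2·y_clay = 16.
→ y_labor = 7 and y_clay = 1.
Shadow price of labor = 7.

7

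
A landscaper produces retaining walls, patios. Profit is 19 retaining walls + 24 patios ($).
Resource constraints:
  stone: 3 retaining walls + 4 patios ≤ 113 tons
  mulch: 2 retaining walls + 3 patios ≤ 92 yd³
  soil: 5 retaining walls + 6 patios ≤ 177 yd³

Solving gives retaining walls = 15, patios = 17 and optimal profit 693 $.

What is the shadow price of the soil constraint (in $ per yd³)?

Check each constraint at x*: stone 113/113 (tight); mulch 81/92 (slack 11); soil 177/177 (tight).
Slack constraints have shadow price 0 (complementary slackness).
The binding rows give the dual system: 3·y_stone + 5·y_soil = 19 and 4·y_stone + 6·y_soil = 24.
Solving: y_stone = 3, y_soil = 2.
Shadow price of soil = 2.

2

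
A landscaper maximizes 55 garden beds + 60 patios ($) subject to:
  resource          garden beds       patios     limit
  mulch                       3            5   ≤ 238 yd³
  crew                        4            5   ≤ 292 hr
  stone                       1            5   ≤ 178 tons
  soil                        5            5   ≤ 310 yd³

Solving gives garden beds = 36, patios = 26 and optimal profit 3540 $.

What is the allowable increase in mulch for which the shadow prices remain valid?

6

Binding constraints: mulch, soil. The basis is B = [[3,5],[5,5]] with det -10.
Per unit increase in mulch, x* moves by d = (-0.5, 0.5).
The basis stays optimal until stone becomes binding; allowable increase = 6 yd³.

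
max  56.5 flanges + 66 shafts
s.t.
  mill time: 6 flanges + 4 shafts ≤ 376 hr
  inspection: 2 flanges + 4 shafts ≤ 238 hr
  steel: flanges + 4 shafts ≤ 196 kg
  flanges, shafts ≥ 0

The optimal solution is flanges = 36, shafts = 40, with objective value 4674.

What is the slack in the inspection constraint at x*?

6

inspection used = 2·36 + 4·40 = 232; slack = 238 − 232 = 6.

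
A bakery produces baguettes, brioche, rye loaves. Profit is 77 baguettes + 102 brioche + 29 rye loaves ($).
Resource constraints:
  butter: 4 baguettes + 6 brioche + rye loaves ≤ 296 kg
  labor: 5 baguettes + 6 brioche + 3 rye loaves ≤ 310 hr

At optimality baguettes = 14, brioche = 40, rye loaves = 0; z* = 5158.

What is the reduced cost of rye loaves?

-6

Both butter and labor are binding at x*.
From A_Bᵀ y = c: 4·y_butter + 5·y_labor = 77; 6·y_butter + 6·y_labor = 102.
Solving: y_butter = 8, y_labor = 9.
Reduced cost of rye loaves: c₃ − yᵀa₃ = 29 − (8·1 + 9·3) = 29 − 35 = -6.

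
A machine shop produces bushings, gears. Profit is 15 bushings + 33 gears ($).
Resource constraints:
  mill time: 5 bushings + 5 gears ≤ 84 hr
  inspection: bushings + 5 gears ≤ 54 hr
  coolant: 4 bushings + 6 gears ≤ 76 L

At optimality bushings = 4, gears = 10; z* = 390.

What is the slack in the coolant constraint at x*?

0

coolant used = 4·4 + 6·10 = 76; slack = 76 − 76 = 0.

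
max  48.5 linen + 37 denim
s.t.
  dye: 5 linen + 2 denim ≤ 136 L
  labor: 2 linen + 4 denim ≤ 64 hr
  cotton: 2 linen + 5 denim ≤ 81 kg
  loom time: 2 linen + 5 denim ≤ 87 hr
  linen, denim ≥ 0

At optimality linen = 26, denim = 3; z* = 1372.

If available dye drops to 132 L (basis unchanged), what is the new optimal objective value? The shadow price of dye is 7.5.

1342

Δb = -4, so new z* = 1372 + (7.5)·(-4) = 1372 − 30 = 1342.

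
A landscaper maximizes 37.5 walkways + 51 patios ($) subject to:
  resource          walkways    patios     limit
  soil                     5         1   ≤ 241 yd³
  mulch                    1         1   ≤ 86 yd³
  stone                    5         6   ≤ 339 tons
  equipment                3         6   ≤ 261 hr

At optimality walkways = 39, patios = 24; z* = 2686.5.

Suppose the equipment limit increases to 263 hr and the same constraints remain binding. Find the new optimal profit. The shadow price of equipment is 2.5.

Δb = 2, so new z* = 2686.5 + (2.5)·(2) = 2686.5 + 5 = 2691.5.

2691.5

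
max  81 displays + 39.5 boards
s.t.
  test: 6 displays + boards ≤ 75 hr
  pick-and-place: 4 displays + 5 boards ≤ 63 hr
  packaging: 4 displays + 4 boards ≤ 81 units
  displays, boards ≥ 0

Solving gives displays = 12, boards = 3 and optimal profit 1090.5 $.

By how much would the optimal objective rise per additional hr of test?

9.5

Binding: test and pick-and-place. Non-binding: packaging (21 unused).
Since packaging is not tight, its dual is 0.
Dual feasibility on the basic columns requires 6·y_test + 4·y_pick-and-place = 81, 1·y_test + 5·y_pick-and-place = 39.5.
Solving: y_test = 9.5, y_pick-and-place = 6.
Shadow price of test = 9.5.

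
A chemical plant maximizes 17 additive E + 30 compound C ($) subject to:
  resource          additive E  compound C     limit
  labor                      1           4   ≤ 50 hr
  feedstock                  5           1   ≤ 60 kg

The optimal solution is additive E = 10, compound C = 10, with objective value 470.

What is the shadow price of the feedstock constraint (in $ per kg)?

2

Both labor and feedstock are binding at x*.
From A_Bᵀ y = c: 1·y_labor + 5·y_feedstock = 17; 4·y_labor + 1·y_feedstock = 30.
This yields shadow prices y_labor = 7, y_feedstock = 2.
Shadow price of feedstock = 2.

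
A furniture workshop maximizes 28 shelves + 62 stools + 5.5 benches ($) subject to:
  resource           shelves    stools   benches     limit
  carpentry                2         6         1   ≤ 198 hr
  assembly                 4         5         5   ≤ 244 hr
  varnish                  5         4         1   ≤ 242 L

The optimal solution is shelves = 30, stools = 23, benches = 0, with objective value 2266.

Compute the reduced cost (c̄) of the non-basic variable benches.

-5.5

Binding: carpentry and varnish. Non-binding: assembly (9 unused).
Since assembly is not tight, its dual is 0.
The binding rows give the dual system: 2·y_carpentry + 5·y_varnish = 28 and 6·y_carpentry + 4·y_varnish = 62.
→ y_carpentry = 9 and y_varnish = 2.
Reduced cost of benches: c₃ − yᵀa₃ = 5.5 − (9·1 + 2·1) = 5.5 − 11 = -5.5.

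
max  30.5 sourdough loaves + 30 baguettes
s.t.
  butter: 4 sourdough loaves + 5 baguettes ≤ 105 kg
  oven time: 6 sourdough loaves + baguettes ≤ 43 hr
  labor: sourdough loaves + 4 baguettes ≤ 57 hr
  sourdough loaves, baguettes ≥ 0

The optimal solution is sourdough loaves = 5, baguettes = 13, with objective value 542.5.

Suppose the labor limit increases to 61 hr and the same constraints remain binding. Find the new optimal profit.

568.5

At the optimum: butter uses 85 of 105 (slack = 20); oven time uses 43 of 43 (binding); labor uses 57 of 57 (binding).
Slack constraints have shadow price 0 (complementary slackness).
Dual feasibility on the basic columns requires 6·y_oven time + 1·y_labor = 30.5, 1·y_oven time + 4·y_labor = 30.
Solving: y_oven time = 4, y_labor = 6.5.
Δz = y_labor·Δb = 6.5 × (4) = 26, so new z* = 542.5 + 26 = 568.5.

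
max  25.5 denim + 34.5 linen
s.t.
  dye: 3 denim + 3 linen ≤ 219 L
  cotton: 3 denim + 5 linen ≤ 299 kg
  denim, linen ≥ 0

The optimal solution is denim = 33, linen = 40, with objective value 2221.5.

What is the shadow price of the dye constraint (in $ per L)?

4

Both dye and cotton are binding at x*.
Dual feasibility on the basic columns requires 3·y_dye + 3·y_cotton = 25.5, 3·y_dye + 5·y_cotton = 34.5.
Solving: y_dye = 4, y_cotton = 4.5.
Shadow price of dye = 4.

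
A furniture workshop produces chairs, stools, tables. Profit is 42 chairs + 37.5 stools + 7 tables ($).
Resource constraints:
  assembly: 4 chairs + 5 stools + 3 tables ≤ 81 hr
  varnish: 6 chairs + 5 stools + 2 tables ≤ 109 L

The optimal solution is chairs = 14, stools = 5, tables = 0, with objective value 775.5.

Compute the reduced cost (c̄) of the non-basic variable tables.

-9.5

Both assembly and varnish are binding at x*.
The binding rows give the dual system: 4·y_assembly + 6·y_varnish = 42 and 5·y_assembly + 5·y_varnish = 37.5.
This yields shadow prices y_assembly = 1.5, y_varnish = 6.
Reduced cost of tables: c₃ − yᵀa₃ = 7 − (1.5·3 + 6·2) = 7 − 16.5 = -9.5.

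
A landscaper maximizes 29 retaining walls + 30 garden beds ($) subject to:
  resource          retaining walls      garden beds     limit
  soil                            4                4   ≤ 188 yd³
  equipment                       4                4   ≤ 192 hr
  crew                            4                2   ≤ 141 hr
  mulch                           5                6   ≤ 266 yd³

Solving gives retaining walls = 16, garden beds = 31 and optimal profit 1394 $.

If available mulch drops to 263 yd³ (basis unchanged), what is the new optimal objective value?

Binding: soil and mulch. Non-binding: equipment (4 unused), crew (15 unused).
By complementary slackness, y = 0 for the non-binding constraints.
From A_Bᵀ y = c: 4·y_soil + 5·y_mulch = 29; 4·y_soil + 6·y_mulch = 30.
This yields shadow prices y_soil = 6, y_mulch = 1.
Δz = y_mulch·Δb = 1 × (-3) = -3, so new z* = 1394 − 3 = 1391.

1391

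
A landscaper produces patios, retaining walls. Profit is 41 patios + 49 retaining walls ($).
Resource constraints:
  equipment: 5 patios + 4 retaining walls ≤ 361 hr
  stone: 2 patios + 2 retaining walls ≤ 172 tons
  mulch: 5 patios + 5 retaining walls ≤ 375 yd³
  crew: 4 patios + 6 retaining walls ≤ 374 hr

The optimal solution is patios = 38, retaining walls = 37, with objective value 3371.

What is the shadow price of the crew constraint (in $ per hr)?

4

Binding: mulch and crew. Non-binding: equipment (23 unused), stone (22 unused).
By complementary slackness, y = 0 for the non-binding constraints.
From A_Bᵀ y = c: 5·y_mulch + 4·y_crew = 41; 5·y_mulch + 6·y_crew = 49.
Solving: y_mulch = 5, y_crew = 4.
Shadow price of crew = 4.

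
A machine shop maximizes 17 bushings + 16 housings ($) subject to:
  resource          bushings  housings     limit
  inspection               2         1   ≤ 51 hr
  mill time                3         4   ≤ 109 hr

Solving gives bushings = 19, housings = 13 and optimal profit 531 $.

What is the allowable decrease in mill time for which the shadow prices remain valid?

32.5

Binding constraints: inspection, mill time. The basis is B = [[2,1],[3,4]] with det 5.
Per unit decrease in mill time, x* moves by d = (0.2, -0.4).
The basis stays optimal until housings reaches 0; allowable decrease = 32.5 hr.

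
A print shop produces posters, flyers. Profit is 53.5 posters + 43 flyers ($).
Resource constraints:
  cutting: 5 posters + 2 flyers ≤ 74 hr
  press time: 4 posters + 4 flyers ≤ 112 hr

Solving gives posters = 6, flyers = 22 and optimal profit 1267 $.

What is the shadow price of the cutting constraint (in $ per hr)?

3.5

At the optimum: cutting uses 74 of 74 (binding); press time uses 112 of 112 (binding).
The binding rows give the dual system: 5·y_cutting + 4·y_press time = 53.5 and 2·y_cutting + 4·y_press time = 43.
Solving: y_cutting = 3.5, y_press time = 9.
Shadow price of cutting = 3.5.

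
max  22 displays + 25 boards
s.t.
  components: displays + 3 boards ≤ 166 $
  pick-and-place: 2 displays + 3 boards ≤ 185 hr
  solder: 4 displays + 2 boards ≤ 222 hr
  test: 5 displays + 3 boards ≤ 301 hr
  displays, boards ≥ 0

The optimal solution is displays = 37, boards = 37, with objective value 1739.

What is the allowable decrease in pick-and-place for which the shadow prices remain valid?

74

Binding constraints: pick-and-place, solder. The basis is B = [[2,3],[4,2]] with det -8.
Per unit decrease in pick-and-place, x* moves by d = (0.25, -0.5).
The basis stays optimal until boards reaches 0; allowable decrease = 74 hr.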